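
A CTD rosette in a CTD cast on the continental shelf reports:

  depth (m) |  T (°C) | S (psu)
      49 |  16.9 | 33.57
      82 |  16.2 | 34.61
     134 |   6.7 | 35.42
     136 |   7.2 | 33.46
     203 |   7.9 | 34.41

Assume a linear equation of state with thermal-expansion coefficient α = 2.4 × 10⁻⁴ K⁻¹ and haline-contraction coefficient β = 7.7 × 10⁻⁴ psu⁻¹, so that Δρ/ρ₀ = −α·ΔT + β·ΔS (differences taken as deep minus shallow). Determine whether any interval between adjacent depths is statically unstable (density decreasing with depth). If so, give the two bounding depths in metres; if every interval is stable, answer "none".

Evaluate Δρ/ρ₀ = −αΔT + βΔS across each adjacent pair:
  49–82 m: −αΔT+βΔS = −(2.4 × 10⁻⁴)(-0.7)+(7.7 × 10⁻⁴)(+1.04) = 9.7 × 10⁻⁴ → stable
  82–134 m: −αΔT+βΔS = −(2.4 × 10⁻⁴)(-9.5)+(7.7 × 10⁻⁴)(+0.81) = 2.9 × 10⁻³ → stable
  134–136 m: −αΔT+βΔS = −(2.4 × 10⁻⁴)(+0.5)+(7.7 × 10⁻⁴)(-1.96) = -1.6 × 10⁻³ → UNSTABLE
  136–203 m: −αΔT+βΔS = −(2.4 × 10⁻⁴)(+0.7)+(7.7 × 10⁻⁴)(+0.95) = 5.6 × 10⁻⁴ → stable
The 134–136 m interval has Δρ < 0: lighter water underlies denser water.

134–136 m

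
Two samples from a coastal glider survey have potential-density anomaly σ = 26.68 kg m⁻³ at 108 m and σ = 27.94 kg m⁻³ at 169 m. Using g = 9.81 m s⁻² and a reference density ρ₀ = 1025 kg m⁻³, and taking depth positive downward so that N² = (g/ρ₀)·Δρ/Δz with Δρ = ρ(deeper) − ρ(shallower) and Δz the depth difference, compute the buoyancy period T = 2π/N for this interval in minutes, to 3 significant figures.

7.45 min

Δρ = 1027.94 − 1026.68 = 1.26 kg m⁻³ over Δz = 169 − 108 = 61 m.
N² = (9.81/1025) × (1.26/61) = 1.9769 × 10⁻⁴ s⁻².
N = √(1.9769 × 10⁻⁴) = 0.014060 rad s⁻¹, so T = 2π/N = 446.88 s = 7.4480 min ≈ 7.45 min.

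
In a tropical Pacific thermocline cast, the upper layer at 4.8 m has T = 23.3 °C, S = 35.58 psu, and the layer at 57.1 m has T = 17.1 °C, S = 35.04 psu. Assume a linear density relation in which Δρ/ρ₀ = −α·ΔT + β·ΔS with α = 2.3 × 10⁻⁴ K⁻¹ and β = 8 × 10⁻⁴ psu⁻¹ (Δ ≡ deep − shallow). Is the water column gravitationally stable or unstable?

stable

ΔT = 17.1 − 23.3 = -6.2 K and ΔS = 35.04 − 35.58 = -0.54 psu (deep − shallow).
−αΔT = 1.426 × 10⁻³; βΔS = -4.32 × 10⁻⁴; sum Δρ/ρ₀ = 9.94 × 10⁻⁴.
Δρ/ρ₀ > 0, so Δρ > 0: deeper water is denser → statically stable.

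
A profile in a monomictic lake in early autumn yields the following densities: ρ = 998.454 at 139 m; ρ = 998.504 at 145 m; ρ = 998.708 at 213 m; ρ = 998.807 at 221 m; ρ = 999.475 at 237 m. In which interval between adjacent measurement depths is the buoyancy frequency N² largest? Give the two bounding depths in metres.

221–237 m

Compute the density gradient over each adjacent pair:
  139–145 m: Δρ/Δz = 0.050/6 = 8.3 × 10⁻³ kg m⁻⁴
  145–213 m: Δρ/Δz = 0.204/68 = 3.0 × 10⁻³ kg m⁻⁴
  213–221 m: Δρ/Δz = 0.099/8 = 0.012 kg m⁻⁴
  221–237 m: Δρ/Δz = 0.668/16 = 0.042 kg m⁻⁴
The largest gradient is in the 221–237 m interval — the pycnocline.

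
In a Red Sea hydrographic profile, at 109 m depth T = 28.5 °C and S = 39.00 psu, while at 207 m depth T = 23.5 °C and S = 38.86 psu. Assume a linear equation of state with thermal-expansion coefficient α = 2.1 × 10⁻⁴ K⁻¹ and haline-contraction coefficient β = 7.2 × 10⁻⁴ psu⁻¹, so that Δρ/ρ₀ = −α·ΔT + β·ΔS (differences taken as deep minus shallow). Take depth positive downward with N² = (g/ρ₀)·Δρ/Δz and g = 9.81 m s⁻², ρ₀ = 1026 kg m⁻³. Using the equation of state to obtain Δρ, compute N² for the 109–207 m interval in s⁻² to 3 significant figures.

ΔT = -5.0 K, ΔS = -0.14 psu (deep − shallow).
Δρ/ρ₀ = −αΔT + βΔS = 1.05 × 10⁻³ − 1.008 × 10⁻⁴ = 9.492 × 10⁻⁴, so Δρ ≈ 0.9739 kg m⁻³.
N² = (g/ρ₀)·Δρ/Δz = g·(Δρ/ρ₀)/Δz = 9.81 × 9.492 × 10⁻⁴ / 98 = 9.5017 × 10⁻⁵ s⁻² ≈ 9.50 × 10⁻⁵ s⁻².

9.50 × 10⁻⁵ s⁻²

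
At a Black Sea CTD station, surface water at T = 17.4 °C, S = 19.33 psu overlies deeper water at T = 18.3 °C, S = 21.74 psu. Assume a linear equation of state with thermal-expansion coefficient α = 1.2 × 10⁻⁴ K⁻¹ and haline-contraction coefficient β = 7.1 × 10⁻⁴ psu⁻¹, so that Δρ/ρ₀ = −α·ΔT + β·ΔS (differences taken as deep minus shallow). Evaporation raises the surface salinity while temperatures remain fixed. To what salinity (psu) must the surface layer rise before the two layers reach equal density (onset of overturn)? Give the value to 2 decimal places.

21.59 psu

Neutral buoyancy requires −α(T_deep − T_surf) + β(S_deep − S_surf′) = 0.
S_surf′ = S_deep − (α/β)·ΔT = 21.74 − (1.2 × 10⁻⁴/7.1 × 10⁻⁴)·(+0.9) = 21.5879 psu.
Increase required: 21.5879 − 19.33 = 2.2579 psu.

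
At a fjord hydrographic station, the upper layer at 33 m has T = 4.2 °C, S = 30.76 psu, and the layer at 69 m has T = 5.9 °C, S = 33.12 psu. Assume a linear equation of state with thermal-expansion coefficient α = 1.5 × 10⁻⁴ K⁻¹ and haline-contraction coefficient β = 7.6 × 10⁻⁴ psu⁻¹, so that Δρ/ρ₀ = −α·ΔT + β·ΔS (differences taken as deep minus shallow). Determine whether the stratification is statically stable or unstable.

stable

ΔT = 5.9 − 4.2 = +1.7 K and ΔS = 33.12 − 30.76 = +2.36 psu (deep − shallow).
−αΔT = -2.55 × 10⁻⁴; βΔS = 1.7936 × 10⁻³; sum Δρ/ρ₀ = 1.5386 × 10⁻³.
Δρ/ρ₀ > 0, so Δρ > 0: deeper water is denser → statically stable.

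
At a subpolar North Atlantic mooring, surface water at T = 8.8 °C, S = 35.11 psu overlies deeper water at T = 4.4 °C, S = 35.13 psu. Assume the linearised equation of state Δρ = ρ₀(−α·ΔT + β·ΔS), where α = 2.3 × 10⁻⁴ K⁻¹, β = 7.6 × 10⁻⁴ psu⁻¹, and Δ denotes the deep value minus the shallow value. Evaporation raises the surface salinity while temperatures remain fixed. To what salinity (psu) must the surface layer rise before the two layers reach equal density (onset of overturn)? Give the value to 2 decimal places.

36.46 psu

Neutral buoyancy requires −α(T_deep − T_surf) + β(S_deep − S_surf′) = 0.
S_surf′ = S_deep − (α/β)·ΔT = 35.13 − (2.3 × 10⁻⁴/7.6 × 10⁻⁴)·(-4.4) = 36.4616 psu.
Increase required: 36.4616 − 35.11 = 1.3516 psu.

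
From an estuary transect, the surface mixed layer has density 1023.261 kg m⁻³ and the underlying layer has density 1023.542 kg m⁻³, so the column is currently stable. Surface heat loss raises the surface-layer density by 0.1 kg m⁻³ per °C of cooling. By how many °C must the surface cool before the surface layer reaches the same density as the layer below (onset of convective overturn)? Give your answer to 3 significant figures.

Density deficit of the surface layer: 1023.542 − 1023.261 = 0.281 kg m⁻³.
Required change = 0.281 / 0.1 = 2.81 °C.

2.81 °C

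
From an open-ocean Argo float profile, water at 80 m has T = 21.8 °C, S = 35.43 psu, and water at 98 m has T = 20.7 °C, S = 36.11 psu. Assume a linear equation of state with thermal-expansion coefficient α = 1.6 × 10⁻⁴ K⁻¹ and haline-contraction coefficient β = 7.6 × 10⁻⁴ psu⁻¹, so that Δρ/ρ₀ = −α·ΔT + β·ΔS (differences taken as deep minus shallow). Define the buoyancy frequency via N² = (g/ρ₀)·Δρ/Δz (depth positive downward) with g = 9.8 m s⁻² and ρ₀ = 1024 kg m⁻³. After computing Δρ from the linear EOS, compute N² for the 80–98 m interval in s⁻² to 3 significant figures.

3.77 × 10⁻⁴ s⁻²

ΔT = -1.1 K, ΔS = +0.68 psu (deep − shallow).
Δρ/ρ₀ = −αΔT + βΔS = 1.76 × 10⁻⁴ + 5.168 × 10⁻⁴ = 6.928 × 10⁻⁴, so Δρ ≈ 0.7094 kg m⁻³.
N² = (g/ρ₀)·Δρ/Δz = g·(Δρ/ρ₀)/Δz = 9.8 × 6.928 × 10⁻⁴ / 18 = 3.7719 × 10⁻⁴ s⁻² ≈ 3.77 × 10⁻⁴ s⁻².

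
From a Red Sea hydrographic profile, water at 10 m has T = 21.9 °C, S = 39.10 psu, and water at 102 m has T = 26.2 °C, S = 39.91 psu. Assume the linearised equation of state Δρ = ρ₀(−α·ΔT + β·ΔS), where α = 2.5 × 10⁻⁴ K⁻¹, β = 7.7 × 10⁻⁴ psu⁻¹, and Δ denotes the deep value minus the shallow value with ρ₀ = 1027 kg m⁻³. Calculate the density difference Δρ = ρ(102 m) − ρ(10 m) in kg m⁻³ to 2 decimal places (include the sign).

ΔT = +4.3 K, ΔS = +0.81 psu (deep − shallow).
Δρ/ρ₀ = −(2.5 × 10⁻⁴)(+4.3) + (7.7 × 10⁻⁴)(+0.81) = -4.513 × 10⁻⁴.
Δρ = 1027 × (-4.513 × 10⁻⁴) = -0.46 kg m⁻³.
Negative Δρ: lighter below, statically unstable.

-0.46 kg m⁻³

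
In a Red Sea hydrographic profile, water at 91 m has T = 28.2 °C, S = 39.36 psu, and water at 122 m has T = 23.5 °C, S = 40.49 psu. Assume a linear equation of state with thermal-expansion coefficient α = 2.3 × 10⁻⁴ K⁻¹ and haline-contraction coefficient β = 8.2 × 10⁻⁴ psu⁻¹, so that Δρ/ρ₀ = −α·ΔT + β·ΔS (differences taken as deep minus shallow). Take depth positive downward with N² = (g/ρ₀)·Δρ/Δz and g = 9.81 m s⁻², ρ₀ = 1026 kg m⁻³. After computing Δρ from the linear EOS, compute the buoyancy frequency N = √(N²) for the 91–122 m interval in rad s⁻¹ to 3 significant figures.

ΔT = -4.7 K, ΔS = +1.13 psu (deep − shallow).
Δρ/ρ₀ = −αΔT + βΔS = 1.081 × 10⁻³ + 9.266 × 10⁻⁴ = 2.0076 × 10⁻³, so Δρ ≈ 2.060 kg m⁻³.
N² = (g/ρ₀)·Δρ/Δz = g·(Δρ/ρ₀)/Δz = 9.81 × 2.0076 × 10⁻³ / 31 = 6.3531 × 10⁻⁴ s⁻².
N = √(6.3531 × 10⁻⁴) = 0.025205 rad s⁻¹ ≈ 0.0252 rad s⁻¹.

0.0252 rad s⁻¹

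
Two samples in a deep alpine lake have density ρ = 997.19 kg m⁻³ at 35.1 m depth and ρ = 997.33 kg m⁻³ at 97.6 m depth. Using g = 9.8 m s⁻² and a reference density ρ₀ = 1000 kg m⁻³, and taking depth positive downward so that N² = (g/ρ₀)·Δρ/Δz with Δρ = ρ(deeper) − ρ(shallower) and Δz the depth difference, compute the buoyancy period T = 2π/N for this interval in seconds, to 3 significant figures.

Δρ = 997.33 − 997.19 = 0.14 kg m⁻³ over Δz = 97.6 − 35.1 = 62.5 m.
N² = (9.8/1000) × (0.14/62.5) = 2.1952 × 10⁻⁵ s⁻².
N = √(2.1952 × 10⁻⁵) = 4.6853 × 10⁻³ rad s⁻¹, so T = 2π/N = 1.3410 × 10³ s ≈ 1.34 × 10³ s.

1.34 × 10³ s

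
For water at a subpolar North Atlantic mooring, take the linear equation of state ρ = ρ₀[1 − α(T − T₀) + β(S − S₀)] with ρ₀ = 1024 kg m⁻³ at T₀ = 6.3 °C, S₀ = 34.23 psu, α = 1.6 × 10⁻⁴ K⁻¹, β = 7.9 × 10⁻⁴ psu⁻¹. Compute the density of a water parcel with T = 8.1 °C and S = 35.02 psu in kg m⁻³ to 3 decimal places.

T − T₀ = +1.8 K, S − S₀ = +0.79 psu.
Bracket = 1 − α·(+1.8) + β·(+0.79) = 1 + (3.361 × 10⁻⁴) = 1.0003361.
ρ = 1024 × 1.0003361 = 1024.344 kg m⁻³.

1024.344 kg m⁻³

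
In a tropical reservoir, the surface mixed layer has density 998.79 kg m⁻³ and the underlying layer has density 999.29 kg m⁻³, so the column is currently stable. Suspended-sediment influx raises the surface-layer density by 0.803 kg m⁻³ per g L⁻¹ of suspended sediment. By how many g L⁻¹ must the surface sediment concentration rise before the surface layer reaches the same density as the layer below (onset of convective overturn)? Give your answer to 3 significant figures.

0.623 g L⁻¹

Density deficit of the surface layer: 999.29 − 998.79 = 0.5 kg m⁻³.
Required change = 0.5 / 0.803 = 0.623 g L⁻¹.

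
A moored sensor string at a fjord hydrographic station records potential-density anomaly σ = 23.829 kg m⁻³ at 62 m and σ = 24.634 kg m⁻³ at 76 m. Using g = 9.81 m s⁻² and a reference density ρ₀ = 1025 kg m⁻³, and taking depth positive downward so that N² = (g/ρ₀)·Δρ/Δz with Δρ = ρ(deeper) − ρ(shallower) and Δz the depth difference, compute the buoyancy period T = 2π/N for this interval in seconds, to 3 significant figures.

268 s

Δρ = 1024.634 − 1023.829 = 0.805 kg m⁻³ over Δz = 76 − 62 = 14 m.
N² = (9.81/1025) × (0.805/14) = 5.5032 × 10⁻⁴ s⁻².
N = √(5.5032 × 10⁻⁴) = 0.023459 rad s⁻¹, so T = 2π/N = 267.84 s ≈ 268 s.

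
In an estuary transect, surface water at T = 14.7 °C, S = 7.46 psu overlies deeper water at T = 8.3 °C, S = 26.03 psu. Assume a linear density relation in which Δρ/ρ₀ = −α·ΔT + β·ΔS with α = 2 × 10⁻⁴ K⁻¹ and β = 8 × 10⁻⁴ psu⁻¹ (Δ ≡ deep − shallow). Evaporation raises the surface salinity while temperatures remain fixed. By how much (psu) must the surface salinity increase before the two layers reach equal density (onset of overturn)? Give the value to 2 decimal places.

20.17 psu

Neutral buoyancy requires −α(T_deep − T_surf) + β(S_deep − S_surf′) = 0.
S_surf′ = S_deep − (α/β)·ΔT = 26.03 − (2 × 10⁻⁴/8 × 10⁻⁴)·(-6.4) = 27.6300 psu.
Increase required: 27.6300 − 7.46 = 20.1700 psu.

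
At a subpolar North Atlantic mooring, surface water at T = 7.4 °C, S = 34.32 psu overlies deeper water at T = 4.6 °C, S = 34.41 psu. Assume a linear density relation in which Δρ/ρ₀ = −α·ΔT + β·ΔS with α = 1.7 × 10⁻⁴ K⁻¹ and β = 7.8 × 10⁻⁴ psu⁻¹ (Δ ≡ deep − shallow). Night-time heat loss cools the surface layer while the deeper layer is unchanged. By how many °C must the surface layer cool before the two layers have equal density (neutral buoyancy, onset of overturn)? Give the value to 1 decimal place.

3.2 °C

Neutral buoyancy requires Δρ = 0, i.e. −α(T_deep − T_surf′) + β(S_deep − S_surf) = 0.
T_surf′ = T_deep − (β/α)·ΔS = 4.6 − (7.8 × 10⁻⁴/1.7 × 10⁻⁴)·(+0.09) = 4.187 °C.
Cooling required: 7.4 − (4.187) = 3.213 °C.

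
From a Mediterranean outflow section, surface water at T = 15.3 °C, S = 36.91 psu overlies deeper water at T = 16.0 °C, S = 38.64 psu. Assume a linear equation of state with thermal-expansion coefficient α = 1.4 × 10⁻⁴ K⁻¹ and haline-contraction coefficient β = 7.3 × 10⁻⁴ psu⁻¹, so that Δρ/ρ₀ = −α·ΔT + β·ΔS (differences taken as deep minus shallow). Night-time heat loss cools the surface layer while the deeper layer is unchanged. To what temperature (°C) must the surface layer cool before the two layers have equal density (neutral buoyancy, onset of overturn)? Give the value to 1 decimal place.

Neutral buoyancy requires Δρ = 0, i.e. −α(T_deep − T_surf′) + β(S_deep − S_surf) = 0.
T_surf′ = T_deep − (β/α)·ΔS = 16.0 − (7.3 × 10⁻⁴/1.4 × 10⁻⁴)·(+1.73) = 6.979 °C.
Cooling required: 15.3 − (6.979) = 8.321 °C.

7.0 °C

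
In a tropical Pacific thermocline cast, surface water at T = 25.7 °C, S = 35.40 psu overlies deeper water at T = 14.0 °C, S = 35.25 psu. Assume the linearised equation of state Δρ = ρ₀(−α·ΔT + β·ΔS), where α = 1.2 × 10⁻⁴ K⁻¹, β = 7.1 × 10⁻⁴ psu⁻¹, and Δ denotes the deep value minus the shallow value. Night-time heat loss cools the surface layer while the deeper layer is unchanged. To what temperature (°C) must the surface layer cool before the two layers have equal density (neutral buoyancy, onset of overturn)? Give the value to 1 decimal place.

Neutral buoyancy requires Δρ = 0, i.e. −α(T_deep − T_surf′) + β(S_deep − S_surf) = 0.
T_surf′ = T_deep − (β/α)·ΔS = 14.0 − (7.1 × 10⁻⁴/1.2 × 10⁻⁴)·(-0.15) = 14.887 °C.
Cooling required: 25.7 − (14.887) = 10.813 °C.

14.9 °C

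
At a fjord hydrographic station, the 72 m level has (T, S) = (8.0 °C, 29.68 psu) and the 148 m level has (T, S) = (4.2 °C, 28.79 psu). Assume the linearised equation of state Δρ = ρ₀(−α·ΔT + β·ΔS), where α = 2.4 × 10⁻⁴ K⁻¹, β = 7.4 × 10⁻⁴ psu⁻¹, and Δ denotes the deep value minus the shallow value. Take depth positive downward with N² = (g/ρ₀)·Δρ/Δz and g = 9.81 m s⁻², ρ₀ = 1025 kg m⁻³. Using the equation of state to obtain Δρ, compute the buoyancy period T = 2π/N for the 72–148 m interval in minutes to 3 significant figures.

ΔT = -3.8 K, ΔS = -0.89 psu (deep − shallow).
Δρ/ρ₀ = −αΔT + βΔS = 9.12 × 10⁻⁴ − 6.586 × 10⁻⁴ = 2.534 × 10⁻⁴, so Δρ ≈ 0.2597 kg m⁻³.
N² = (g/ρ₀)·Δρ/Δz = g·(Δρ/ρ₀)/Δz = 9.81 × 2.534 × 10⁻⁴ / 76 = 3.2709 × 10⁻⁵ s⁻².
N = √(3.2709 × 10⁻⁵) = 5.7192 × 10⁻³ rad s⁻¹ → T = 2π/N = 1.0986 × 10³ s = 18.310 min ≈ 18.3 min.

18.3 min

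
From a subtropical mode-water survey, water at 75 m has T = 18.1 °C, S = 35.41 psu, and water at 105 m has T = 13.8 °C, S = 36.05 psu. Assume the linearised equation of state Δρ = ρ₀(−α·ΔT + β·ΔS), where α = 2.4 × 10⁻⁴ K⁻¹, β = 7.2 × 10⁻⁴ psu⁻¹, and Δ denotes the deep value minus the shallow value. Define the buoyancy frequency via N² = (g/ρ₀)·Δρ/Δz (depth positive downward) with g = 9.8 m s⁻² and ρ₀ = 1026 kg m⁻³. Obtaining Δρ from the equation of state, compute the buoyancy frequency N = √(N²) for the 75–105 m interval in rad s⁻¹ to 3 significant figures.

ΔT = -4.3 K, ΔS = +0.64 psu (deep − shallow).
Δρ/ρ₀ = −αΔT + βΔS = 1.032 × 10⁻³ + 4.608 × 10⁻⁴ = 1.4928 × 10⁻³, so Δρ ≈ 1.532 kg m⁻³.
N² = (g/ρ₀)·Δρ/Δz = g·(Δρ/ρ₀)/Δz = 9.8 × 1.4928 × 10⁻³ / 30 = 4.8765 × 10⁻⁴ s⁻².
N = √(4.8765 × 10⁻⁴) = 0.022083 rad s⁻¹ ≈ 0.0221 rad s⁻¹.

0.0221 rad s⁻¹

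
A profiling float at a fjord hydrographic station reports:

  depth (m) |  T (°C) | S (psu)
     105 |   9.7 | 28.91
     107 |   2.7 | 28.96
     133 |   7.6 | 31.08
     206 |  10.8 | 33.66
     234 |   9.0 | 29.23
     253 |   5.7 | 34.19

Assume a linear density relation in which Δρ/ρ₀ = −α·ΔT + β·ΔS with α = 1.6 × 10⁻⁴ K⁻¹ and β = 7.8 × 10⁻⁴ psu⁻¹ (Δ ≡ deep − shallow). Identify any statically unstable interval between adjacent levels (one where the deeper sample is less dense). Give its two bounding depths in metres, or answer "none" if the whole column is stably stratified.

206–234 m

Evaluate Δρ/ρ₀ = −αΔT + βΔS across each adjacent pair:
  105–107 m: −αΔT+βΔS = −(1.6 × 10⁻⁴)(-7.0)+(7.8 × 10⁻⁴)(+0.05) = 1.2 × 10⁻³ → stable
  107–133 m: −αΔT+βΔS = −(1.6 × 10⁻⁴)(+4.9)+(7.8 × 10⁻⁴)(+2.12) = 8.7 × 10⁻⁴ → stable
  133–206 m: −αΔT+βΔS = −(1.6 × 10⁻⁴)(+3.2)+(7.8 × 10⁻⁴)(+2.58) = 1.5 × 10⁻³ → stable
  206–234 m: −αΔT+βΔS = −(1.6 × 10⁻⁴)(-1.8)+(7.8 × 10⁻⁴)(-4.43) = -3.2 × 10⁻³ → UNSTABLE
  234–253 m: −αΔT+βΔS = −(1.6 × 10⁻⁴)(-3.3)+(7.8 × 10⁻⁴)(+4.96) = 4.4 × 10⁻³ → stable
The 206–234 m interval has Δρ < 0: lighter water underlies denser water.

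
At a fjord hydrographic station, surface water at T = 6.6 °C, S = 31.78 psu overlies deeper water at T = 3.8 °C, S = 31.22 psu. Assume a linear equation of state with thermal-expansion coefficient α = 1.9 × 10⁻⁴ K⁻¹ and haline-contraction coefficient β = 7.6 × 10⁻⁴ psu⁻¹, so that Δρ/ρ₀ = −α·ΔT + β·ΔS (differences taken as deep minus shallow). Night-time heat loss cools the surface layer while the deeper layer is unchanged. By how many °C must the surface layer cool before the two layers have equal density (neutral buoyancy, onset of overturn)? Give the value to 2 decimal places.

Neutral buoyancy requires Δρ = 0, i.e. −α(T_deep − T_surf′) + β(S_deep − S_surf) = 0.
T_surf′ = T_deep − (β/α)·ΔS = 3.8 − (7.6 × 10⁻⁴/1.9 × 10⁻⁴)·(-0.56) = 6.0400 °C.
Cooling required: 6.6 − (6.0400) = 0.5600 °C.

0.56 °C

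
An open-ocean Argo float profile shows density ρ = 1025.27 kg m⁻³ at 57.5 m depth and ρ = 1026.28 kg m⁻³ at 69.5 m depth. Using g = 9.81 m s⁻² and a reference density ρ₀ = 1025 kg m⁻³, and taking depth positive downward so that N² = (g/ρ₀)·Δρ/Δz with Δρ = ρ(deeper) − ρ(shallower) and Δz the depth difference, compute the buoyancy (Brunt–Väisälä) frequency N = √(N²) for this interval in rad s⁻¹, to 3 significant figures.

0.0284 rad s⁻¹

Δρ = 1026.28 − 1025.27 = 1.01 kg m⁻³ over Δz = 69.5 − 57.5 = 12 m.
N² = (9.81/1025) × (1.01/12) = 8.0554 × 10⁻⁴ s⁻².
N = √(8.0554 × 10⁻⁴) = 0.028382 rad s⁻¹ ≈ 0.0284 rad s⁻¹.
Since Δρ > 0 the layer is stably stratified.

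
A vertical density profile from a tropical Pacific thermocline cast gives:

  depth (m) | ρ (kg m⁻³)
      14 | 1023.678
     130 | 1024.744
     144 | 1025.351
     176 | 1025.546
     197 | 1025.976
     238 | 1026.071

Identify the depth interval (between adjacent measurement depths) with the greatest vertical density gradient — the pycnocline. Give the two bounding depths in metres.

Compute the density gradient over each adjacent pair:
  14–130 m: Δρ/Δz = 1.066/116 = 9.2 × 10⁻³ kg m⁻⁴
  130–144 m: Δρ/Δz = 0.607/14 = 0.043 kg m⁻⁴
  144–176 m: Δρ/Δz = 0.195/32 = 6.1 × 10⁻³ kg m⁻⁴
  176–197 m: Δρ/Δz = 0.430/21 = 0.020 kg m⁻⁴
  197–238 m: Δρ/Δz = 0.095/41 = 2.3 × 10⁻³ kg m⁻⁴
The largest gradient is in the 130–144 m interval — the pycnocline.

130–144 m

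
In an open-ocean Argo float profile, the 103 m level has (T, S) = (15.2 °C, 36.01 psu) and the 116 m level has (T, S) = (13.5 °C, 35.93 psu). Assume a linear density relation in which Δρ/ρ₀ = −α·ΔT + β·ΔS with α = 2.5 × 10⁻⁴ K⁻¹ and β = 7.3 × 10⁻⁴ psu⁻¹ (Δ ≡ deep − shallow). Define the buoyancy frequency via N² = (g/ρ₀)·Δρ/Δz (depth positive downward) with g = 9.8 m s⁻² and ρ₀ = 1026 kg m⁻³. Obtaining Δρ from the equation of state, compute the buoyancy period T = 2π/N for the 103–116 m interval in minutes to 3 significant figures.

ΔT = -1.7 K, ΔS = -0.08 psu (deep − shallow).
Δρ/ρ₀ = −αΔT + βΔS = 4.25 × 10⁻⁴ − 5.84 × 10⁻⁵ = 3.666 × 10⁻⁴, so Δρ ≈ 0.3761 kg m⁻³.
N² = (g/ρ₀)·Δρ/Δz = g·(Δρ/ρ₀)/Δz = 9.8 × 3.666 × 10⁻⁴ / 13 = 2.7636 × 10⁻⁴ s⁻².
N = √(2.7636 × 10⁻⁴) = 0.016624 rad s⁻¹ → T = 2π/N = 377.96 s = 6.2993 min ≈ 6.30 min.

6.30 min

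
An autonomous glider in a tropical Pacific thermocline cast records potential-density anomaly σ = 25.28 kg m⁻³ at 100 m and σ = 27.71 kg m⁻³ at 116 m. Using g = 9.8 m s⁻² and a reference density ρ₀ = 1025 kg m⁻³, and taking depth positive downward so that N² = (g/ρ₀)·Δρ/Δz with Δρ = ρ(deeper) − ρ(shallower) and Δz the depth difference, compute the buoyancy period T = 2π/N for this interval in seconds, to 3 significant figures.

Δρ = 1027.71 − 1025.28 = 2.43 kg m⁻³ over Δz = 116 − 100 = 16 m.
N² = (9.8/1025) × (2.43/16) = 1.4521 × 10⁻³ s⁻².
N = √(1.4521 × 10⁻³) = 0.038106 rad s⁻¹, so T = 2π/N = 164.89 s ≈ 165 s.

165 s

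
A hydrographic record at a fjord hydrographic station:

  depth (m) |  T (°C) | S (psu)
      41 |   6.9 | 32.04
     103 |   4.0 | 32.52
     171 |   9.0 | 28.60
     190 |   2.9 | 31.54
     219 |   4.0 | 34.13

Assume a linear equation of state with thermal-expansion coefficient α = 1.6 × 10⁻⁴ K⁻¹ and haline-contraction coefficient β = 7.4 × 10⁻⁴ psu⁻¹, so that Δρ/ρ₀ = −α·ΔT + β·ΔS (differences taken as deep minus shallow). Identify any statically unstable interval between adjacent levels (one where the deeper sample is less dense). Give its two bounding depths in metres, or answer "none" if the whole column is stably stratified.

103–171 m

Evaluate Δρ/ρ₀ = −αΔT + βΔS across each adjacent pair:
  41–103 m: −αΔT+βΔS = −(1.6 × 10⁻⁴)(-2.9)+(7.4 × 10⁻⁴)(+0.48) = 8.2 × 10⁻⁴ → stable
  103–171 m: −αΔT+βΔS = −(1.6 × 10⁻⁴)(+5.0)+(7.4 × 10⁻⁴)(-3.92) = -3.7 × 10⁻³ → UNSTABLE
  171–190 m: −αΔT+βΔS = −(1.6 × 10⁻⁴)(-6.1)+(7.4 × 10⁻⁴)(+2.94) = 3.2 × 10⁻³ → stable
  190–219 m: −αΔT+βΔS = −(1.6 × 10⁻⁴)(+1.1)+(7.4 × 10⁻⁴)(+2.59) = 1.7 × 10⁻³ → stable
The 103–171 m interval has Δρ < 0: lighter water underlies denser water.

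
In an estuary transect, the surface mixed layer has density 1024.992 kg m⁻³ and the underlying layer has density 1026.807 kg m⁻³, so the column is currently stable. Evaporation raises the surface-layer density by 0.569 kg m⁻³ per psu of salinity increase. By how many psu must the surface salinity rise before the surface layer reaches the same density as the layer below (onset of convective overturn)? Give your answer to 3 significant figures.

3.19 psu

Density deficit of the surface layer: 1026.807 − 1024.992 = 1.815 kg m⁻³.
Required change = 1.815 / 0.569 = 3.19 psu.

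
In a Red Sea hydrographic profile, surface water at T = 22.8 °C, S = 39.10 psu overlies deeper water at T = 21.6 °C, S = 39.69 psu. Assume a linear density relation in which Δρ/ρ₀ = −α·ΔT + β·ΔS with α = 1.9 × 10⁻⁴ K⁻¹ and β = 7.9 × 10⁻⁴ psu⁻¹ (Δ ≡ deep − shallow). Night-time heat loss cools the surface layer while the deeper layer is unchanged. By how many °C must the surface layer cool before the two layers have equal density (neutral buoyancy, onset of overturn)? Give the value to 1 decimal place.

3.7 °C

Neutral buoyancy requires Δρ = 0, i.e. −α(T_deep − T_surf′) + β(S_deep − S_surf) = 0.
T_surf′ = T_deep − (β/α)·ΔS = 21.6 − (7.9 × 10⁻⁴/1.9 × 10⁻⁴)·(+0.59) = 19.147 °C.
Cooling required: 22.8 − (19.147) = 3.653 °C.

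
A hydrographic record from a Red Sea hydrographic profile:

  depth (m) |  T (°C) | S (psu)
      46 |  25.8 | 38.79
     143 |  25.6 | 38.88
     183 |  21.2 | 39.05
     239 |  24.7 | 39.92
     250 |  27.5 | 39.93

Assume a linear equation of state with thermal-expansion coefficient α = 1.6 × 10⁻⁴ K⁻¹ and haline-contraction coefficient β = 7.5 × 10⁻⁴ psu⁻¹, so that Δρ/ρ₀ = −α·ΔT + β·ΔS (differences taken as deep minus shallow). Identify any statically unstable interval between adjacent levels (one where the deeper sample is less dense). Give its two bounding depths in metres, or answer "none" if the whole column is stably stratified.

Evaluate Δρ/ρ₀ = −αΔT + βΔS across each adjacent pair:
  46–143 m: −αΔT+βΔS = −(1.6 × 10⁻⁴)(-0.2)+(7.5 × 10⁻⁴)(+0.09) = 1.0 × 10⁻⁴ → stable
  143–183 m: −αΔT+βΔS = −(1.6 × 10⁻⁴)(-4.4)+(7.5 × 10⁻⁴)(+0.17) = 8.3 × 10⁻⁴ → stable
  183–239 m: −αΔT+βΔS = −(1.6 × 10⁻⁴)(+3.5)+(7.5 × 10⁻⁴)(+0.87) = 9.2 × 10⁻⁵ → stable
  239–250 m: −αΔT+βΔS = −(1.6 × 10⁻⁴)(+2.8)+(7.5 × 10⁻⁴)(+0.01) = -4.4 × 10⁻⁴ → UNSTABLE
The 239–250 m interval has Δρ < 0: lighter water underlies denser water.

239–250 m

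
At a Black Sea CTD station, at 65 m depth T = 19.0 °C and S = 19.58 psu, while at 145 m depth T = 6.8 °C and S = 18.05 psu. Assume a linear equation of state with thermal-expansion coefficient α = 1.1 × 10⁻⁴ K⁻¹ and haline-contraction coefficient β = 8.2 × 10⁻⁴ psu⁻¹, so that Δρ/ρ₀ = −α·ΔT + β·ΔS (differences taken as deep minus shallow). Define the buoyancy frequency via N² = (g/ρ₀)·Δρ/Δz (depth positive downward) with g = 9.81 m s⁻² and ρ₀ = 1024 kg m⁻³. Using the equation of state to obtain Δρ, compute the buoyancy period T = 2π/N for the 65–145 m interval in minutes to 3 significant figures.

ΔT = -12.2 K, ΔS = -1.53 psu (deep − shallow).
Δρ/ρ₀ = −αΔT + βΔS = 1.342 × 10⁻³ − 1.2546 × 10⁻³ = 8.74 × 10⁻⁵, so Δρ ≈ 0.08950 kg m⁻³.
N² = (g/ρ₀)·Δρ/Δz = g·(Δρ/ρ₀)/Δz = 9.81 × 8.74 × 10⁻⁵ / 80 = 1.0717 × 10⁻⁵ s⁻².
N = √(1.0717 × 10⁻⁵) = 3.2737 × 10⁻³ rad s⁻¹ → T = 2π/N = 1.9193 × 10³ s = 31.988 min ≈ 32.0 min.

32.0 min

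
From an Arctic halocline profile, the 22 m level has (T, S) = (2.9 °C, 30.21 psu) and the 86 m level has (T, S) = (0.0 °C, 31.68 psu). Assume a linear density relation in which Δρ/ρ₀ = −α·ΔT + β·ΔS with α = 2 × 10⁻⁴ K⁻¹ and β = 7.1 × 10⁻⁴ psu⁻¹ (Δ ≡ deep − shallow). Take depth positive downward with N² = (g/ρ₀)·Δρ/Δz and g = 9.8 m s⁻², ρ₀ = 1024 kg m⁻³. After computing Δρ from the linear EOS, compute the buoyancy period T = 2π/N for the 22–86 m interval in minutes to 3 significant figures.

6.64 min

ΔT = -2.9 K, ΔS = +1.47 psu (deep − shallow).
Δρ/ρ₀ = −αΔT + βΔS = 5.80 × 10⁻⁴ + 1.0437 × 10⁻³ = 1.6237 × 10⁻³, so Δρ ≈ 1.663 kg m⁻³.
N² = (g/ρ₀)·Δρ/Δz = g·(Δρ/ρ₀)/Δz = 9.8 × 1.6237 × 10⁻³ / 64 = 2.4863 × 10⁻⁴ s⁻².
N = √(2.4863 × 10⁻⁴) = 0.015768 rad s⁻¹ → T = 2π/N = 398.48 s = 6.6413 min ≈ 6.64 min.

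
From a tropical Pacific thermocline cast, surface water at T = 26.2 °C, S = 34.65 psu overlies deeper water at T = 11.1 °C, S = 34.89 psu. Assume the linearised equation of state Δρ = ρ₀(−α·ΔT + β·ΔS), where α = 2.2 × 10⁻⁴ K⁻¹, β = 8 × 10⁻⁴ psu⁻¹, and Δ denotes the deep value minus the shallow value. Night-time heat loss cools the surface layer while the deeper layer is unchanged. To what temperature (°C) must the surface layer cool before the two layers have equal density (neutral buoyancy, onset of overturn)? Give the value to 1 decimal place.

Neutral buoyancy requires Δρ = 0, i.e. −α(T_deep − T_surf′) + β(S_deep − S_surf) = 0.
T_surf′ = T_deep − (β/α)·ΔS = 11.1 − (8 × 10⁻⁴/2.2 × 10⁻⁴)·(+0.24) = 10.227 °C.
Cooling required: 26.2 − (10.227) = 15.973 °C.

10.2 °C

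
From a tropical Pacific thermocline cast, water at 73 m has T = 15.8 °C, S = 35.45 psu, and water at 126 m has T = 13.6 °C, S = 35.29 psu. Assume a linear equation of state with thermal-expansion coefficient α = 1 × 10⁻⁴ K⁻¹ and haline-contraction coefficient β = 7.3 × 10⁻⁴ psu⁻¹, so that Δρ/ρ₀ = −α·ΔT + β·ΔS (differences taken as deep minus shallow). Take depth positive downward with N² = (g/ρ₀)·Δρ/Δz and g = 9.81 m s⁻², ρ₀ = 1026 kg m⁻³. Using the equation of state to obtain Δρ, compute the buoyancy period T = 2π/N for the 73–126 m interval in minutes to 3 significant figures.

ΔT = -2.2 K, ΔS = -0.16 psu (deep − shallow).
Δρ/ρ₀ = −αΔT + βΔS = 2.20 × 10⁻⁴ − 1.168 × 10⁻⁴ = 1.032 × 10⁻⁴, so Δρ ≈ 0.1059 kg m⁻³.
N² = (g/ρ₀)·Δρ/Δz = g·(Δρ/ρ₀)/Δz = 9.81 × 1.032 × 10⁻⁴ / 53 = 1.9102 × 10⁻⁵ s⁻².
N = √(1.9102 × 10⁻⁵) = 4.3706 × 10⁻³ rad s⁻¹ → T = 2π/N = 1.4376 × 10³ s = 23.960 min ≈ 24.0 min.

24.0 min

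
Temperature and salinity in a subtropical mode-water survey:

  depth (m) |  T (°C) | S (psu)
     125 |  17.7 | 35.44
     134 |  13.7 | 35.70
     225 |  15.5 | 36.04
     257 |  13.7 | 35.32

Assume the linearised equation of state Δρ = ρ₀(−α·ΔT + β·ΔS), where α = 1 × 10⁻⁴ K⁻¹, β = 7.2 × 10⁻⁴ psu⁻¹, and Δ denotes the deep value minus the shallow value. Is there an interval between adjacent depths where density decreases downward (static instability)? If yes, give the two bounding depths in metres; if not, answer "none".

Evaluate Δρ/ρ₀ = −αΔT + βΔS across each adjacent pair:
  125–134 m: −αΔT+βΔS = −(1 × 10⁻⁴)(-4.0)+(7.2 × 10⁻⁴)(+0.26) = 5.9 × 10⁻⁴ → stable
  134–225 m: −αΔT+βΔS = −(1 × 10⁻⁴)(+1.8)+(7.2 × 10⁻⁴)(+0.34) = 6.5 × 10⁻⁵ → stable
  225–257 m: −αΔT+βΔS = −(1 × 10⁻⁴)(-1.8)+(7.2 × 10⁻⁴)(-0.72) = -3.4 × 10⁻⁴ → UNSTABLE
The 225–257 m interval has Δρ < 0: lighter water underlies denser water.

225–257 m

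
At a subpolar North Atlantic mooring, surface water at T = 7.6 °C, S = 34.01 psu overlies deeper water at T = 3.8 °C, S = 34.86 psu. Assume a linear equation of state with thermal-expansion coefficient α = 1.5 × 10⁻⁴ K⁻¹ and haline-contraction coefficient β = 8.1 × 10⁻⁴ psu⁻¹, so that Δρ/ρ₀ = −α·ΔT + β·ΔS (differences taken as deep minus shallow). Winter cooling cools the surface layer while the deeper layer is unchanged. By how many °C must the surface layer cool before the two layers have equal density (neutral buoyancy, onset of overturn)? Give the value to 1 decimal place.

Neutral buoyancy requires Δρ = 0, i.e. −α(T_deep − T_surf′) + β(S_deep − S_surf) = 0.
T_surf′ = T_deep − (β/α)·ΔS = 3.8 − (8.1 × 10⁻⁴/1.5 × 10⁻⁴)·(+0.85) = -0.790 °C.
Cooling required: 7.6 − (-0.790) = 8.390 °C.

8.4 °C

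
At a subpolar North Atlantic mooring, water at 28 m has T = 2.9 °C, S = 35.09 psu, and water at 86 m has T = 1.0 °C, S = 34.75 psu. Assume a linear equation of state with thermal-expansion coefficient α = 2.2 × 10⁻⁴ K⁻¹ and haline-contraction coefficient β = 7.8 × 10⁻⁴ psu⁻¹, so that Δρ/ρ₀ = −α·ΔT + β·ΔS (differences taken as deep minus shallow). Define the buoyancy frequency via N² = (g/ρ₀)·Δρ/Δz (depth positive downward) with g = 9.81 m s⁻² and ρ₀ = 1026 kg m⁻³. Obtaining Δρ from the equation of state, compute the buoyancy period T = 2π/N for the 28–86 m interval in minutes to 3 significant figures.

ΔT = -1.9 K, ΔS = -0.34 psu (deep − shallow).
Δρ/ρ₀ = −αΔT + βΔS = 4.18 × 10⁻⁴ − 2.652 × 10⁻⁴ = 1.528 × 10⁻⁴, so Δρ ≈ 0.1568 kg m⁻³.
N² = (g/ρ₀)·Δρ/Δz = g·(Δρ/ρ₀)/Δz = 9.81 × 1.528 × 10⁻⁴ / 58 = 2.5844 × 10⁻⁵ s⁻².
N = √(2.5844 × 10⁻⁵) = 5.0837 × 10⁻³ rad s⁻¹ → T = 2π/N = 1.2359 × 10³ s = 20.598 min ≈ 20.6 min.

20.6 min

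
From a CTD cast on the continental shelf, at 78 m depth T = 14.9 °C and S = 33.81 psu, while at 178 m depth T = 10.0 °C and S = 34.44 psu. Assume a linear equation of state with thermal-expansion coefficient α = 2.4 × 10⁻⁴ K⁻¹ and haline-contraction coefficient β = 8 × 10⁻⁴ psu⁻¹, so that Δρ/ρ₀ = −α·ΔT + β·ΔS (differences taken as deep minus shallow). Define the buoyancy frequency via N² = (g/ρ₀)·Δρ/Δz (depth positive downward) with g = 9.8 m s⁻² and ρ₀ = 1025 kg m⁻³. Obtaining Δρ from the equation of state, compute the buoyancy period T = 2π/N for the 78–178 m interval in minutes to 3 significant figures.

8.16 min

ΔT = -4.9 K, ΔS = +0.63 psu (deep − shallow).
Δρ/ρ₀ = −αΔT + βΔS = 1.176 × 10⁻³ + 5.04 × 10⁻⁴ = 1.68 × 10⁻³, so Δρ ≈ 1.722 kg m⁻³.
N² = (g/ρ₀)·Δρ/Δz = g·(Δρ/ρ₀)/Δz = 9.8 × 1.68 × 10⁻³ / 100 = 1.6464 × 10⁻⁴ s⁻².
N = √(1.6464 × 10⁻⁴) = 0.012831 rad s⁻¹ → T = 2π/N = 489.69 s = 8.1615 min ≈ 8.16 min.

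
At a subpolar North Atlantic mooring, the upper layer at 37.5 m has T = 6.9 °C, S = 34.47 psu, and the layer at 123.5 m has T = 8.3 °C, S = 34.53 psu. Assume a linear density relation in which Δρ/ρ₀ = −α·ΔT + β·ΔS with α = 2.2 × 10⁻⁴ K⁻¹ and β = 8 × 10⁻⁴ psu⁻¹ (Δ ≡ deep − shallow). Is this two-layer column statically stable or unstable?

unstable

ΔT = 8.3 − 6.9 = +1.4 K and ΔS = 34.53 − 34.47 = +0.06 psu (deep − shallow).
−αΔT = -3.08 × 10⁻⁴; βΔS = 4.80 × 10⁻⁵; sum Δρ/ρ₀ = -2.60 × 10⁻⁴.
Δρ/ρ₀ < 0, so Δρ < 0: deeper water is lighter → statically unstable; the column would overturn.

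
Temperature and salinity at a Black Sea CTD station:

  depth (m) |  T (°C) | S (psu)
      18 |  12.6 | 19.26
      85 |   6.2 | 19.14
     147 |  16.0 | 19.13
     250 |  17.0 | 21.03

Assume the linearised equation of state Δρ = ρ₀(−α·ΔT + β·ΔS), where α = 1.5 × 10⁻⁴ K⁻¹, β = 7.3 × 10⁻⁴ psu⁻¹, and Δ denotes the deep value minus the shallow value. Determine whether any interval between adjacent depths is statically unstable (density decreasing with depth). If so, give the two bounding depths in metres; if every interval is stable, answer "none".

85–147 m

Evaluate Δρ/ρ₀ = −αΔT + βΔS across each adjacent pair:
  18–85 m: −αΔT+βΔS = −(1.5 × 10⁻⁴)(-6.4)+(7.3 × 10⁻⁴)(-0.12) = 8.7 × 10⁻⁴ → stable
  85–147 m: −αΔT+βΔS = −(1.5 × 10⁻⁴)(+9.8)+(7.3 × 10⁻⁴)(-0.01) = -1.5 × 10⁻³ → UNSTABLE
  147–250 m: −αΔT+βΔS = −(1.5 × 10⁻⁴)(+1.0)+(7.3 × 10⁻⁴)(+1.90) = 1.2 × 10⁻³ → stable
The 85–147 m interval has Δρ < 0: lighter water underlies denser water.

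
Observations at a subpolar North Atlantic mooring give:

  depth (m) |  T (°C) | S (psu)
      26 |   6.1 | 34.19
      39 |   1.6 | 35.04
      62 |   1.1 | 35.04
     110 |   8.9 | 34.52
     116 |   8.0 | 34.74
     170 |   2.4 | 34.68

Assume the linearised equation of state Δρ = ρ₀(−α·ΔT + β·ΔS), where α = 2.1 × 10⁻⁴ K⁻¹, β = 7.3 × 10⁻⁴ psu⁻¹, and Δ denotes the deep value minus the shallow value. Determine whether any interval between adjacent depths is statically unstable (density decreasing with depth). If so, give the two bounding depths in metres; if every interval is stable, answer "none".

62–110 m

Evaluate Δρ/ρ₀ = −αΔT + βΔS across each adjacent pair:
  26–39 m: −αΔT+βΔS = −(2.1 × 10⁻⁴)(-4.5)+(7.3 × 10⁻⁴)(+0.85) = 1.6 × 10⁻³ → stable
  39–62 m: −αΔT+βΔS = −(2.1 × 10⁻⁴)(-0.5)+(7.3 × 10⁻⁴)(+0.00) = 1.1 × 10⁻⁴ → stable
  62–110 m: −αΔT+βΔS = −(2.1 × 10⁻⁴)(+7.8)+(7.3 × 10⁻⁴)(-0.52) = -2.0 × 10⁻³ → UNSTABLE
  110–116 m: −αΔT+βΔS = −(2.1 × 10⁻⁴)(-0.9)+(7.3 × 10⁻⁴)(+0.22) = 3.5 × 10⁻⁴ → stable
  116–170 m: −αΔT+βΔS = −(2.1 × 10⁻⁴)(-5.6)+(7.3 × 10⁻⁴)(-0.06) = 1.1 × 10⁻³ → stable
The 62–110 m interval has Δρ < 0: lighter water underlies denser water.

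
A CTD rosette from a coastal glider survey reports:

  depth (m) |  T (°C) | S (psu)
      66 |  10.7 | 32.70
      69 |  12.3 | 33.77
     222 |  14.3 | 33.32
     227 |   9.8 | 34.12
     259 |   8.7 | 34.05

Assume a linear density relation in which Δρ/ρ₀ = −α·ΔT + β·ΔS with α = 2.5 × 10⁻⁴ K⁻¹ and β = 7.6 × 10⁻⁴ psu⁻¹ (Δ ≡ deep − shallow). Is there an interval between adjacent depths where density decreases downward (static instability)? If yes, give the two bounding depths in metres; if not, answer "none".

Evaluate Δρ/ρ₀ = −αΔT + βΔS across each adjacent pair:
  66–69 m: −αΔT+βΔS = −(2.5 × 10⁻⁴)(+1.6)+(7.6 × 10⁻⁴)(+1.07) = 4.1 × 10⁻⁴ → stable
  69–222 m: −αΔT+βΔS = −(2.5 × 10⁻⁴)(+2.0)+(7.6 × 10⁻⁴)(-0.45) = -8.4 × 10⁻⁴ → UNSTABLE
  222–227 m: −αΔT+βΔS = −(2.5 × 10⁻⁴)(-4.5)+(7.6 × 10⁻⁴)(+0.80) = 1.7 × 10⁻³ → stable
  227–259 m: −αΔT+βΔS = −(2.5 × 10⁻⁴)(-1.1)+(7.6 × 10⁻⁴)(-0.07) = 2.2 × 10⁻⁴ → stable
The 69–222 m interval has Δρ < 0: lighter water underlies denser water.

69–222 m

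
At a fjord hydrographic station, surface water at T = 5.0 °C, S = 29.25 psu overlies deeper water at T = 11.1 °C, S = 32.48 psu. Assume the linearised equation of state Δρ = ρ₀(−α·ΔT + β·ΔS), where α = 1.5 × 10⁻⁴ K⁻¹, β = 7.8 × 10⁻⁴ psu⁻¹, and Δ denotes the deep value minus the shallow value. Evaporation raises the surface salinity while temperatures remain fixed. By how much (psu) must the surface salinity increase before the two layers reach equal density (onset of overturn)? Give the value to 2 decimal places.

Neutral buoyancy requires −α(T_deep − T_surf) + β(S_deep − S_surf′) = 0.
S_surf′ = S_deep − (α/β)·ΔT = 32.48 − (1.5 × 10⁻⁴/7.8 × 10⁻⁴)·(+6.1) = 31.3069 psu.
Increase required: 31.3069 − 29.25 = 2.0569 psu.

2.06 psu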